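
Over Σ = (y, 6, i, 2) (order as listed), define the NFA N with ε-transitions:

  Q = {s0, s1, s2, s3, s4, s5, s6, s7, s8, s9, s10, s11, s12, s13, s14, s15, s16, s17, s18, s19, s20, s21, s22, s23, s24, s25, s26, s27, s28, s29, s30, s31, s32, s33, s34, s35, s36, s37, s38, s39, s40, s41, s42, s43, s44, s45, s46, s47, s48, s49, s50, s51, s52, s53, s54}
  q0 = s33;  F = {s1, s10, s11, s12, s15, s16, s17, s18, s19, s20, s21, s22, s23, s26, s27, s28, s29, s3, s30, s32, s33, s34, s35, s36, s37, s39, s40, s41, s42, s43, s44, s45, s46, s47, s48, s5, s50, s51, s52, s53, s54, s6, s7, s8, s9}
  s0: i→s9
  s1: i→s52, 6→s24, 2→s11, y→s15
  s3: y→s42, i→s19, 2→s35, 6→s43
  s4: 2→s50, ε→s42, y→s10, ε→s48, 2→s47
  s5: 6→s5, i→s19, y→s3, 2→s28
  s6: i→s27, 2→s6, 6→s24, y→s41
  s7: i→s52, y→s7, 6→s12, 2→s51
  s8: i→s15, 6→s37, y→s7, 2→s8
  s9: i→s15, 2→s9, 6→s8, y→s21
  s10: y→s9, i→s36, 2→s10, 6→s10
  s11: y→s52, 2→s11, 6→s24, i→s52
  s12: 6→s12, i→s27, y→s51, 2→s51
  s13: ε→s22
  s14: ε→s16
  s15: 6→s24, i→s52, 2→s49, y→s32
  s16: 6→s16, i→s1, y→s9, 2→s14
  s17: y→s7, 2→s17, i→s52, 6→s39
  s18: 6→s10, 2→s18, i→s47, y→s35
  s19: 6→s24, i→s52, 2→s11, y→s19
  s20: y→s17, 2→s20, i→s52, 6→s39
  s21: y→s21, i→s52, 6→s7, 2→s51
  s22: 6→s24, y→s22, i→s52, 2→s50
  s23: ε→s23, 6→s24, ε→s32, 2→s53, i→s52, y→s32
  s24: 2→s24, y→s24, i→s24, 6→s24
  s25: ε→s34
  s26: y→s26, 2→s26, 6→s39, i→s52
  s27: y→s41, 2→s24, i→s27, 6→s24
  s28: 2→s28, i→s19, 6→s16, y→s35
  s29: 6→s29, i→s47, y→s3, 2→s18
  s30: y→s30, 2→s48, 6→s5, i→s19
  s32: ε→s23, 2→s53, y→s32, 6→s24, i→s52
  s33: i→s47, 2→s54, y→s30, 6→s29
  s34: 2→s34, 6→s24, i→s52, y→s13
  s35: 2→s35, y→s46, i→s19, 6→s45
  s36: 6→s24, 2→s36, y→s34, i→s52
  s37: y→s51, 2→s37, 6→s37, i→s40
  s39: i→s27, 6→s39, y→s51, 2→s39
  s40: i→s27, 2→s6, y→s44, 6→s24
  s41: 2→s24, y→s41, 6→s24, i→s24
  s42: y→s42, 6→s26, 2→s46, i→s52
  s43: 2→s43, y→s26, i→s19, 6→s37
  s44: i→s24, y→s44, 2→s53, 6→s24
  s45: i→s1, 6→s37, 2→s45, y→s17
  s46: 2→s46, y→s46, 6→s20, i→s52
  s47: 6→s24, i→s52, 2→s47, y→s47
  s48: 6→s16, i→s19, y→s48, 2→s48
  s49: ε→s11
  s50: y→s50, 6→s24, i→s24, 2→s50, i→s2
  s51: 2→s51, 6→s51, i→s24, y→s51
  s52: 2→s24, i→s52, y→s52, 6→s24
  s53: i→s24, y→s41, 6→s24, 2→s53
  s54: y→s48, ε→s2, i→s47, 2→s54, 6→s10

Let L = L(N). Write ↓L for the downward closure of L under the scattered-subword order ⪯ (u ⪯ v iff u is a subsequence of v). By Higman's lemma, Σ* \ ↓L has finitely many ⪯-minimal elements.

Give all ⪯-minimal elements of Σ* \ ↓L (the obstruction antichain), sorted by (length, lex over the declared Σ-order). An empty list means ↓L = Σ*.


|Q|=55, |F|=45, |δ|=199 (10 ε).
min D↑ (45 st, q0=0, F={10}): 0:y→1,6→2,i→3,2→4 1:y→1,6→5,i→6,2→7 2:y→8,6→2,i→3,2→9 3:y→3,6→10,i→11,2→3 4:y→7,6→12,i→3,2→4 5:y→8,6→5,i→6,2→13 6:y→6,6→10,i→11,2→14 7:y→7,6→15,i→6,2→7 8:y→16,6→17,i→6,2→18 9:y→18,6→12,i→3,2→9 10:y→10,6→10,i→10,2→10 11:y→11,6→10,i→11,2→10 12:y→19,6→12,i→20,2→12 13:y→18,6→15,i→6,2→13 14:y→11,6→10,i→11,2→14 15:y→19,6→15,i→21,2→15 16:y→16,6→22,i→11,2→23 17:y→22,6→24,i→6,2→17 18:y→23,6→25,i→6,2→18 19:y→26,6→27,i→28,2→19 20:y→29,6→10,i→11,2→20 21:y→28,6→10,i→11,2→14 22:y→22,6→30,i→11,2→22 23:y→23,6→31,i→11,2→23 24:y→32,6→24,i→33,2→24 25:y→34,6→24,i→21,2→25 26:y→26,6→35,i→11,2→32 27:y→35,6→24,i→28,2→27 28:y→36,6→10,i→11,2→14 29:y→37,6→10,i→11,2→29 30:y→32,6→30,i→38,2→30 31:y→34,6→30,i→11,2→31 32:y→32,6→32,i→10,2→32 33:y→39,6→10,i→38,2→40 34:y→35,6→30,i→11,2→34 35:y→35,6→41,i→11,2→32 36:y→36,6→10,i→11,2→42 37:y→37,6→10,i→11,2→43 38:y→44,6→10,i→38,2→10 39:y→39,6→10,i→10,2→42 40:y→44,6→10,i→38,2→40 41:y→32,6→41,i→38,2→32 42:y→44,6→10,i→10,2→42 43:y→43,6→10,i→10,2→43 44:y→44,6→10,i→10,2→10 [Hopcroft].
'i6': run [50, 22, 1] end={s24} — reject; 2/2 single-dels accept.
'ii2': N↓-sim [50, 22, 5, 1] end={s24} ∉↓L; 3/3 del acc.
'yi2y2': run [50, 44, 16, 8, 3, 1] end={s24} — reject; 5/5 deletions ∈↓L.
'6yyi2': N↓-sim [50, 46, 38, 27, 5, 1] end={s24} — reject; 5/5 deletions ∈↓L.
'6y66yi': |S_i|=[50, 46, 38, 26, 11, 5, 1] end={s24} — reject; 6/6 del acc.
'26yy2i': N↓-sim [50, 44, 34, 27, 16, 6, 2] end={s2,s24} rej; 6/6 del acc.
6 obstructions.

A = [i6, ii2, yi2y2, 6yyi2, 6y66yi, 26yy2i].


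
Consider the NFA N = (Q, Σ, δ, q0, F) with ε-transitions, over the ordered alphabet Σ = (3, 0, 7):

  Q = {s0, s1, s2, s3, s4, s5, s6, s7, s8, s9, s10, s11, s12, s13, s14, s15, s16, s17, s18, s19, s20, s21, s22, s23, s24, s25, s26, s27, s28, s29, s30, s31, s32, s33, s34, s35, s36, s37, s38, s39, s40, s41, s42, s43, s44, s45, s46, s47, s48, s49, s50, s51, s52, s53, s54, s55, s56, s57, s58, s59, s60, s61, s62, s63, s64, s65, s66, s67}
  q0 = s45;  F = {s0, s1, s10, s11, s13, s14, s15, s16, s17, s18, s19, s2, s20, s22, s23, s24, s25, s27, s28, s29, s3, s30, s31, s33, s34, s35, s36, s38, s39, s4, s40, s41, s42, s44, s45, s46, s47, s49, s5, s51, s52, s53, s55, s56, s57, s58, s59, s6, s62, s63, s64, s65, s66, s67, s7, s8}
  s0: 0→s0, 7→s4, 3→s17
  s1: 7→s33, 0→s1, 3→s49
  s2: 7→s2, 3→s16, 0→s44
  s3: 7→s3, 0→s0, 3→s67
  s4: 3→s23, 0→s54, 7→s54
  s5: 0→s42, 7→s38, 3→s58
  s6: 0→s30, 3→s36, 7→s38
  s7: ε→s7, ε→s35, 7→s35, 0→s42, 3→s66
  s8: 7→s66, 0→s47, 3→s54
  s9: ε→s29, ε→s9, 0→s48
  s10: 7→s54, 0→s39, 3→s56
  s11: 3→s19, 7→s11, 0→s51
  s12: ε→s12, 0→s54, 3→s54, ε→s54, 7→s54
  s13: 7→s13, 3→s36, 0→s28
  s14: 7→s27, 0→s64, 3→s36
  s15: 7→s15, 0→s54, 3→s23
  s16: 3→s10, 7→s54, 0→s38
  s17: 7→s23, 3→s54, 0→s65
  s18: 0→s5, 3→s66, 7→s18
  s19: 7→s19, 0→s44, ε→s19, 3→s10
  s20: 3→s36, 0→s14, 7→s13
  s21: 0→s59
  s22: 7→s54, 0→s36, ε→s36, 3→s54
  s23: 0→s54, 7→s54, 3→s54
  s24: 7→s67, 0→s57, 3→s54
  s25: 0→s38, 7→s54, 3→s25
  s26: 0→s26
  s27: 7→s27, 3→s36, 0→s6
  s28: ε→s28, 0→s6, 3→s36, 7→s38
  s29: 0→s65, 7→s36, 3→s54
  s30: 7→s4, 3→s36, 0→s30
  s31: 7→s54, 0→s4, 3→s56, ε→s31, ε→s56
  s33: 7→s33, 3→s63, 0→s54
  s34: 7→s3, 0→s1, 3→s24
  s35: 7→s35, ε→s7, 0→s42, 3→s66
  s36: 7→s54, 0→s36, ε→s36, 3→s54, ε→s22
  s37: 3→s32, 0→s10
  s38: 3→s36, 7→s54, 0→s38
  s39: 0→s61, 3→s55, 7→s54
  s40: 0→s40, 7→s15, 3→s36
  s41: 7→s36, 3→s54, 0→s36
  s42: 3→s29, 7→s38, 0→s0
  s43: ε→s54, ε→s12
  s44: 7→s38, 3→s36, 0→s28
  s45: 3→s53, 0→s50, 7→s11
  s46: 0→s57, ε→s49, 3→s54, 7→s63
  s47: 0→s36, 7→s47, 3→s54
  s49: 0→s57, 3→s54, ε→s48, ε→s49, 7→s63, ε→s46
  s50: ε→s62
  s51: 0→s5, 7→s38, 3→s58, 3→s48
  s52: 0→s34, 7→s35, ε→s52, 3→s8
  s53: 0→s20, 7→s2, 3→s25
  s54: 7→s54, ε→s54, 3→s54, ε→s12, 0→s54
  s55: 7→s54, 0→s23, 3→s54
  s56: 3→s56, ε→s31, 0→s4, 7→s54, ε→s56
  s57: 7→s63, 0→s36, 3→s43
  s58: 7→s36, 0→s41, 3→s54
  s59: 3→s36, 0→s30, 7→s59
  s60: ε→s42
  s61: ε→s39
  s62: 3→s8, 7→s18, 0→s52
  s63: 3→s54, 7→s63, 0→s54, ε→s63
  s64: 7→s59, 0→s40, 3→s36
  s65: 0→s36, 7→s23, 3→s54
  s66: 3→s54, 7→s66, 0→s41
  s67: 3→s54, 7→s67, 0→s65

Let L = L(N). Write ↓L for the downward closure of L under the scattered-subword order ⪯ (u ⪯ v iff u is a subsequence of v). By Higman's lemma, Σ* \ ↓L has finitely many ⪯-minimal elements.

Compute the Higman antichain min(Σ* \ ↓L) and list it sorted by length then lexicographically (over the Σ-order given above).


Antichain: [337, 033, 7077, 03007, 000070, 733300].

|Q|=68, |F|=56, |δ|=209 (29 ε).
min D↑ (53 st, q0=0, F={13}): 0:3→1,0→2,7→3 1:3→4,0→5,7→6 2:3→7,0→8,7→9 3:3→10,0→11,7→3 4:3→4,0→12,7→13 5:3→14,0→15,7→16 6:3→17,0→18,7→6 7:3→13,0→19,7→20 8:3→7,0→21,7→22 9:3→20,0→23,7→9 10:3→24,0→18,7→10 11:3→25,0→23,7→12 12:3→14,0→12,7→13 13:3→13,0→13,7→13 14:3→13,0→14,7→13 15:3→14,0→26,7→27 16:3→14,0→28,7→16 17:3→24,0→12,7→13 18:3→14,0→28,7→12 19:3→13,0→14,7→19 20:3→13,0→29,7→20 21:3→30,0→31,7→32 22:3→20,0→33,7→22 23:3→25,0→33,7→12 24:3→34,0→35,7→13 25:3→13,0→29,7→14 26:3→14,0→36,7→37 27:3→14,0→38,7→27 28:3→14,0→38,7→12 29:3→13,0→14,7→14 30:3→13,0→39,7→40 31:3→41,0→31,7→42 32:3→40,0→43,7→32 33:3→44,0→43,7→12 34:3→34,0→45,7→13 35:3→46,0→35,7→13 36:3→14,0→36,7→47 37:3→14,0→48,7→37 38:3→14,0→48,7→12 39:3→13,0→14,7→49 40:3→13,0→50,7→40 41:3→13,0→39,7→49 42:3→49,0→13,7→42 43:3→51,0→43,7→45 44:3→13,0→50,7→14 45:3→52,0→13,7→13 46:3→13,0→52,7→13 47:3→52,0→13,7→47 48:3→14,0→48,7→45 49:3→13,0→13,7→49 50:3→13,0→14,7→52 51:3→13,0→50,7→52 52:3→13,0→13,7→13 (ε-aug+det+¬).
'337': run [62, 46, 16, 2] end={s12,s54} — reject; 3/3 del acc.
'033': N↓-sim [62, 52, 22, 3] end={s12,s43,s54} rej; 3/3 del acc.
'7077': N↓-sim [62, 44, 24, 7, 2] end={s12,s54} — reject; 4/4 del acc.
'03007': |S_i|=[62, 52, 22, 11, 4, 2] end={s12,s54} ∉↓L; 5/5 del acc.
'000070': run [62, 52, 45, 35, 24, 7, 2] end={s12,s54} ∉↓L; 6/6 deletions ∈↓L.
'733300': run [62, 44, 28, 12, 7, 4, 2] end={s12,s54} ∉↓L; 6/6 deletions ∈↓L.
6 obstructions.


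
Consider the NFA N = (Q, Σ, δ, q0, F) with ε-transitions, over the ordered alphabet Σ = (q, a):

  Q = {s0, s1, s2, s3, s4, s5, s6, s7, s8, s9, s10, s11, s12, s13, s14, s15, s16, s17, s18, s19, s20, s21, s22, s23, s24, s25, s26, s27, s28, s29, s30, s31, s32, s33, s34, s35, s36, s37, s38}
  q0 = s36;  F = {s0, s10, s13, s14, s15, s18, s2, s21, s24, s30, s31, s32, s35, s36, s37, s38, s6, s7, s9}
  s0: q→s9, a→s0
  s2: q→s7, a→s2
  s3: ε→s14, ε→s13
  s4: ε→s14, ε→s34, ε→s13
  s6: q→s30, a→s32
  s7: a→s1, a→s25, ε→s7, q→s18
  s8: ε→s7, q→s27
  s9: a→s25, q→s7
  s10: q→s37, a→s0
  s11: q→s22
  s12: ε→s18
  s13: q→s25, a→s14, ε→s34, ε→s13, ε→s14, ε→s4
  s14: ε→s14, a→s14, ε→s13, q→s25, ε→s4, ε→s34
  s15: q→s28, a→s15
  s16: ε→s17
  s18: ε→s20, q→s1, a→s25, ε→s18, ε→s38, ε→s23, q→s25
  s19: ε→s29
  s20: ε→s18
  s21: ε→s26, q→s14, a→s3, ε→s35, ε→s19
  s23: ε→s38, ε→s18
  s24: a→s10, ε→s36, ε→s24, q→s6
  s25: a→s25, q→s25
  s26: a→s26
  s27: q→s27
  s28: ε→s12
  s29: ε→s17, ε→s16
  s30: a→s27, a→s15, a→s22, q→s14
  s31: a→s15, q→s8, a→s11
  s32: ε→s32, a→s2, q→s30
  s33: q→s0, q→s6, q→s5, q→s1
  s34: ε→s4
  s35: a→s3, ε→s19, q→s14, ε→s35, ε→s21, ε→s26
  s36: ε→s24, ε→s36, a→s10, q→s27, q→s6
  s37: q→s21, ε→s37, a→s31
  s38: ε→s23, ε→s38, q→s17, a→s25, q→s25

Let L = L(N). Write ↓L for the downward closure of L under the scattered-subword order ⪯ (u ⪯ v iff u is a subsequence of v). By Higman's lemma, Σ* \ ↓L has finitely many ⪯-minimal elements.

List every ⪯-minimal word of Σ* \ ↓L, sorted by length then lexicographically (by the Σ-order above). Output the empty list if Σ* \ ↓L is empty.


|Q|=39, |F|=19, |δ|=99 (44 ε).
min D↑ (16 st, q0=0, F={13}): 0:q→1,a→2 1:q→3,a→4 2:q→5,a→6 3:q→7,a→8 4:q→3,a→9 5:q→10,a→11 6:q→12,a→6 7:q→13,a→7 8:q→14,a→8 9:q→15,a→9 10:q→7,a→7 11:q→15,a→8 12:q→15,a→13 13:q→13,a→13 14:q→13,a→13 15:q→14,a→13 [Hopcroft].
'qqqq': run [37, 33, 26, 14, 4] end={s1,s17,s25,s27} rej; 4/4 del acc.
'aaqa': N↓-sim [37, 34, 25, 14, 2] end={s1,s25} rej; 4/4 deletions ∈↓L.
'qqaqa': |S_i|=[37, 33, 26, 18, 10, 1] end={s25} ∉↓L; 5/5 deletions ∈↓L.
'aqqaq': N↓-sim [37, 34, 30, 24, 8, 1] end={s25} rej; 5/5 single-dels accept.
'aqaaqq': |S_i|=[37, 34, 30, 22, 17, 10, 3] end={s1,s17,s25} ∉↓L; 6/6 single-dels accept.
5 words, ⪯-incomp.

Antichain: [qqqq, aaqa, qqaqa, aqqaq, aqaaqq].


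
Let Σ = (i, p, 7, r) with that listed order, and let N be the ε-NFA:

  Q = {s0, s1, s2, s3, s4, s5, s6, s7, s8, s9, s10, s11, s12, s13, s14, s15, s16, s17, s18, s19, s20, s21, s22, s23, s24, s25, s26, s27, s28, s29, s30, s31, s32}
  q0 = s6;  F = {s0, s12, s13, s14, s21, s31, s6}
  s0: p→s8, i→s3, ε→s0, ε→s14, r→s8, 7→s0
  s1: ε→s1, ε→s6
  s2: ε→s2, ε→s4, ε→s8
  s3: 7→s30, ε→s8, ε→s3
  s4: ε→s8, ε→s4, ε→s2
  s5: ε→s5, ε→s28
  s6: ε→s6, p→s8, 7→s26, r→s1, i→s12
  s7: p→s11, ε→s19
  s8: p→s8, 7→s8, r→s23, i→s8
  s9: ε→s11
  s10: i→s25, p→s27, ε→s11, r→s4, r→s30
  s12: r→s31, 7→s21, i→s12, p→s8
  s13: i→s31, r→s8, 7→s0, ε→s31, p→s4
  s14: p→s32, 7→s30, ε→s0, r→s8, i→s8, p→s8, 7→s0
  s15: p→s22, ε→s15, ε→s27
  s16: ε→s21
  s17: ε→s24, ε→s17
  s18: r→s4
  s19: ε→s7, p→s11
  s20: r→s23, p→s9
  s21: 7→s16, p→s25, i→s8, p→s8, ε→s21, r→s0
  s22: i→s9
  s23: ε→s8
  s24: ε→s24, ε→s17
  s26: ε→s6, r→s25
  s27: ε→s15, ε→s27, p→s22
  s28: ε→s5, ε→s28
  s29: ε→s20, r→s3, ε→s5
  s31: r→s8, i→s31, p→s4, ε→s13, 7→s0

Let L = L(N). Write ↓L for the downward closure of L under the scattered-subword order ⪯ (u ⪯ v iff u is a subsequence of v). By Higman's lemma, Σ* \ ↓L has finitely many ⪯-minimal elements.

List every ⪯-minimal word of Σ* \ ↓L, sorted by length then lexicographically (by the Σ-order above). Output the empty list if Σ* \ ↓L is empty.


|Q|=33, |F|=7, |δ|=88 (38 ε).
min D↑ (6 st, q0=0, F={2}): 0:i→1,p→2,7→0,r→0 1:i→1,p→2,7→3,r→4 2:i→2,p→2,7→2,r→2 3:i→2,p→2,7→3,r→5 4:i→4,p→2,7→5,r→2 5:i→2,p→2,7→5,r→2 [Hopcroft].
'p': N↓-sim [18, 6] end={s2,s23,s25,s32,s4,s8} rej; 1/1 single-dels accept.
'i7i': run [18, 15, 10, 4] end={s23,s3,s30,s8} ∉↓L; 3/3 deletions ∈↓L.
'irr': |S_i|=[18, 15, 11, 2] end={s23,s8} — reject; 3/3 del acc.
3 minimals (antichain).

A = [p, i7i, irr].


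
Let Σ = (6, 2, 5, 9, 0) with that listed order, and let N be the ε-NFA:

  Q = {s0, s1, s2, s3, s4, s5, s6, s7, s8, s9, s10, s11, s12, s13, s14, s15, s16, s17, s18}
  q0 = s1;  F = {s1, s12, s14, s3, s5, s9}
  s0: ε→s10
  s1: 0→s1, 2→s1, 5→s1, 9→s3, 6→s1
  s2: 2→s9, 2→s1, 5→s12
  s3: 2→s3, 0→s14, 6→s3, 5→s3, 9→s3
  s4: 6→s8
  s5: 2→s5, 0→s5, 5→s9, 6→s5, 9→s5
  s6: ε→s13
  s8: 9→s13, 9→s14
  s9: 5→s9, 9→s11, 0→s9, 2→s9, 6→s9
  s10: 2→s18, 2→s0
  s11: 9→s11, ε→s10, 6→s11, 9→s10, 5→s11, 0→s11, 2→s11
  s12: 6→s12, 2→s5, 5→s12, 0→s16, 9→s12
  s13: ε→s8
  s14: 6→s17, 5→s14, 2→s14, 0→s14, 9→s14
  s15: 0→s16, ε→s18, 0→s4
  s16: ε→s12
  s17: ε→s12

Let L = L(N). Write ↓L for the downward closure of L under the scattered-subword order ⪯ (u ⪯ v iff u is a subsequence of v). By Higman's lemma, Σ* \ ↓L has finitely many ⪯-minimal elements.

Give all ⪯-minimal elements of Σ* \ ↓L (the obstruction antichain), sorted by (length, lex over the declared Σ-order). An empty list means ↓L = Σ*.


|Q|=19, |F|=6, |δ|=53 (7 ε).
min D↑ (7 st, q0=0, F={6}): 0:6→0,2→0,5→0,9→1,0→0 1:6→1,2→1,5→1,9→1,0→2 2:6→3,2→2,5→2,9→2,0→2 3:6→3,2→4,5→3,9→3,0→3 4:6→4,2→4,5→5,9→4,0→4 5:6→5,2→5,5→5,9→6,0→5 6:6→6,2→6,5→6,9→6,0→6.
'906259': |S_i|=[12, 11, 10, 9, 6, 5, 4] end={s0,s10,s11,s18} — reject; 6/6 deletions ∈↓L.
1 obstructions.

Antichain: [906259].


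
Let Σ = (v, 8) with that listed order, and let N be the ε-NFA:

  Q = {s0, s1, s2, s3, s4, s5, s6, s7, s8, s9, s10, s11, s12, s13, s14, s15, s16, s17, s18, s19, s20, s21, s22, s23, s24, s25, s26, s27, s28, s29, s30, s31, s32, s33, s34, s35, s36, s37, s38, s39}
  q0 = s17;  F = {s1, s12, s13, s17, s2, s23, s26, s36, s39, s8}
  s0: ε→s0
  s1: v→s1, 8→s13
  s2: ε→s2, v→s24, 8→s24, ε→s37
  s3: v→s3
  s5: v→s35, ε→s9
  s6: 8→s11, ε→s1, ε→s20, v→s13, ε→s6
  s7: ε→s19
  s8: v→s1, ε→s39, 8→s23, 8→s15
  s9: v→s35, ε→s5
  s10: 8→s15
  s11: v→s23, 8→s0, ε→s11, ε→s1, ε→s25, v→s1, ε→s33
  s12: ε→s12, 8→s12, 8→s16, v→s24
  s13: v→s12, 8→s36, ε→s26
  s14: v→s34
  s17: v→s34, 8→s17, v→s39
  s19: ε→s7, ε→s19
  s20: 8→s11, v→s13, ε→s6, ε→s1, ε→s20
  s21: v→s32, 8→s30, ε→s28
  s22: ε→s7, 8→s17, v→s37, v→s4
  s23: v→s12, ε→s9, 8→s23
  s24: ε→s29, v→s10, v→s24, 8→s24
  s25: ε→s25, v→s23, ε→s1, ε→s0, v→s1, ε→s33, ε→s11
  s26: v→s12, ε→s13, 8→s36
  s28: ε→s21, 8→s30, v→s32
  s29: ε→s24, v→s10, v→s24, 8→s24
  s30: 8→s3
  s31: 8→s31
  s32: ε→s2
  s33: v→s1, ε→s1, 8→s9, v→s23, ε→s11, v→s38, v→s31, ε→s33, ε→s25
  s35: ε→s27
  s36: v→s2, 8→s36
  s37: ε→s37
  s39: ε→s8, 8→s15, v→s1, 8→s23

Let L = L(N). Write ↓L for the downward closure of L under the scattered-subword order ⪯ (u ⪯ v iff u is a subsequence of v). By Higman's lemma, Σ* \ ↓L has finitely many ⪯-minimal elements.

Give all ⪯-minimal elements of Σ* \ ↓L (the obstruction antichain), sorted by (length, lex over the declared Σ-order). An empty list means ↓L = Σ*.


Antichain: [v8vv, vv88v8].

|Q|=40, |F|=10, |δ|=99 (41 ε).
min D↑ (9 st, q0=0, F={7}): 0:v→1,8→0 1:v→2,8→3 2:v→2,8→4 3:v→5,8→3 4:v→5,8→6 5:v→7,8→5 6:v→8,8→6 7:v→7,8→7 8:v→7,8→7 [Hopcroft].
'v8vv': N↓-sim [21, 20, 16, 10, 4] end={s10,s15,s24,s29} ∉↓L; 4/4 single-dels accept.
'vv88v8': |S_i|=[21, 20, 14, 11, 9, 6, 4] end={s10,s15,s24,s29} rej; 6/6 single-dels accept.
2 obstructions.


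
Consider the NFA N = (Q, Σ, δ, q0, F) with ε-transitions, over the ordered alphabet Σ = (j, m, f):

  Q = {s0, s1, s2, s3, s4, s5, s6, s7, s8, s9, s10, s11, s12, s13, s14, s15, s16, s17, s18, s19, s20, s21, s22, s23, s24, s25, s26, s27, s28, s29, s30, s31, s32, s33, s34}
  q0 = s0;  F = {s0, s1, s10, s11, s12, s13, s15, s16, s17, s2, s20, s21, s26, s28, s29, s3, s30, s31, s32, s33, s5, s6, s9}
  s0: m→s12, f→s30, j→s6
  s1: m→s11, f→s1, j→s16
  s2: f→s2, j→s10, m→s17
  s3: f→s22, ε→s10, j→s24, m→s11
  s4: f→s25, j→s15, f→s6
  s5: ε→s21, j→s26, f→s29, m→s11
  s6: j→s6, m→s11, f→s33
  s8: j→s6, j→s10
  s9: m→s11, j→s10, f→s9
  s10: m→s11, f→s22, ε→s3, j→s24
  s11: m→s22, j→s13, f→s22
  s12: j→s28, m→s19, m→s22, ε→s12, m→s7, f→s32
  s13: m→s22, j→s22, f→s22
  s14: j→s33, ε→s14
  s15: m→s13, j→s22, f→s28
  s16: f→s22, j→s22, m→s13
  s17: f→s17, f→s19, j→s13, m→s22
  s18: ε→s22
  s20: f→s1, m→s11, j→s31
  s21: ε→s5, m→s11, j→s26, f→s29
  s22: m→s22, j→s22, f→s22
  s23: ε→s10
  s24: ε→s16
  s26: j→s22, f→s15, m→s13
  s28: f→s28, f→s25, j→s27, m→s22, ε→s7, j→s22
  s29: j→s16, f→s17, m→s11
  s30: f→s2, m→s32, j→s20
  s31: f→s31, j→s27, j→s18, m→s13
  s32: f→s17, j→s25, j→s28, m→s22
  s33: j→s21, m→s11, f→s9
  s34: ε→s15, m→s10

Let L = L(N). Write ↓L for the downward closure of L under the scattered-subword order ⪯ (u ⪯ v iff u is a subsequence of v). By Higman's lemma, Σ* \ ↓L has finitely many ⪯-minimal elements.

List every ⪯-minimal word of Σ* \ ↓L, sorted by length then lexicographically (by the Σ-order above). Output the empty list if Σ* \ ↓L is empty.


|Q|=35, |F|=23, |δ|=97 (11 ε).
min D↑ (22 st, q0=0, F={7}): 0:j→1,m→2,f→3 1:j→1,m→4,f→5 2:j→6,m→7,f→8 3:j→9,m→8,f→10 4:j→11,m→7,f→7 5:j→12,m→4,f→13 6:j→7,m→7,f→6 7:j→7,m→7,f→7 8:j→6,m→7,f→14 9:j→15,m→4,f→16 10:j→17,m→14,f→10 11:j→7,m→7,f→7 12:j→18,m→4,f→19 13:j→17,m→4,f→13 14:j→11,m→7,f→14 15:j→7,m→11,f→15 16:j→20,m→4,f→16 17:j→20,m→4,f→7 18:j→7,m→11,f→21 19:j→20,m→4,f→14 20:j→7,m→11,f→7 21:j→7,m→11,f→6 [Hopcroft].
'mm': N↓-sim [30, 11, 3] end={s19,s22,s7} rej; 2/2 deletions ∈↓L.
'jmf': |S_i|=[30, 25, 3, 1] end={s22} ∉↓L; 3/3 single-dels accept.
'mjj': |S_i|=[30, 11, 6, 2] end={s22,s27} rej; 3/3 del acc.
'fjjj': |S_i|=[30, 27, 22, 12, 3] end={s18,s22,s27} — reject; 4/4 single-dels accept.
'ffjf': |S_i|=[30, 27, 20, 9, 1] end={s22} — reject; 4/4 del acc.
'jfjffm': run [30, 25, 23, 19, 12, 8, 1] end={s22} rej; 6/6 single-dels accept.
6 obstructions.

Antichain: [mm, jmf, mjj, fjjj, ffjf, jfjffm].


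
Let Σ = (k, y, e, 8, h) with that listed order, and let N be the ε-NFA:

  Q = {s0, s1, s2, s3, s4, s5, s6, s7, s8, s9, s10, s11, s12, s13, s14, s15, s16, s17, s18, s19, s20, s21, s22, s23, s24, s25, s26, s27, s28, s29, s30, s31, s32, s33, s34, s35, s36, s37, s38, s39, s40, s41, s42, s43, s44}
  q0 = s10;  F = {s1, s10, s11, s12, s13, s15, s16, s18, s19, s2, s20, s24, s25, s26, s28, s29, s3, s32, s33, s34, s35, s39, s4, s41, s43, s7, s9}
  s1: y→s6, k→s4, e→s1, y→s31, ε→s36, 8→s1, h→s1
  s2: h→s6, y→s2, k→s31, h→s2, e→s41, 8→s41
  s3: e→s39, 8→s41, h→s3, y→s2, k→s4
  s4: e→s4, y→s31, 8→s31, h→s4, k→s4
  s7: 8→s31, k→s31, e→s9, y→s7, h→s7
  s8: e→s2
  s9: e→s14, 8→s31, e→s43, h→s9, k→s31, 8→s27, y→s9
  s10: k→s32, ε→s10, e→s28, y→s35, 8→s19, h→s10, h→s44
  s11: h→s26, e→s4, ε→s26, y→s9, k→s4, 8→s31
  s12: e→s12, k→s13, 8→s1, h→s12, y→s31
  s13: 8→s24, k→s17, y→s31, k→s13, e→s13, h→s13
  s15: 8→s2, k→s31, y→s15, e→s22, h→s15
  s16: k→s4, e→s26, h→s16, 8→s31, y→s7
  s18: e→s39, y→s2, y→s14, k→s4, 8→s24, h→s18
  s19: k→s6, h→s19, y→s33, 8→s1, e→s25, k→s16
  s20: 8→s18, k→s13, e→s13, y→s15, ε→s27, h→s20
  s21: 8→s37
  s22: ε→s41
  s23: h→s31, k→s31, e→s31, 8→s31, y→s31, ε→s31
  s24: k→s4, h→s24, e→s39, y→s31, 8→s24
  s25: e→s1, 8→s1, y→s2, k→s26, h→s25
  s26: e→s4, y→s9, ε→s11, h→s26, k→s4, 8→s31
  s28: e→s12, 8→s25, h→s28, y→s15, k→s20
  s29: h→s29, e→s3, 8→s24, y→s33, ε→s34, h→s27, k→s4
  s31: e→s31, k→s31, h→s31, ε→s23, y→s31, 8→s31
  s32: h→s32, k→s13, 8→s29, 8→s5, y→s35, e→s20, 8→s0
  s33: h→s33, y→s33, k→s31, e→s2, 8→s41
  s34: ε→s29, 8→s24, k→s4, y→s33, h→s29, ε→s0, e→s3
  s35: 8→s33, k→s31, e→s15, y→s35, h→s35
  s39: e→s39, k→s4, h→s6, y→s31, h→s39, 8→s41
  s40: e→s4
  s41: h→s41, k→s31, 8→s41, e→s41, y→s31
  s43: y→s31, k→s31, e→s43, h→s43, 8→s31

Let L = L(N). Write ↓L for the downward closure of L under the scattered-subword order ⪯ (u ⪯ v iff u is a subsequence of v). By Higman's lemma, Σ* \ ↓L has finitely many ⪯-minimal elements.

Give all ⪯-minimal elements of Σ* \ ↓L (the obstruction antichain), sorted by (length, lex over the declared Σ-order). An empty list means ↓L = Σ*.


|Q|=45, |F|=27, |δ|=171 (11 ε).
min D↑ (26 st, q0=0, F={8}): 0:k→1,y→2,e→3,8→4,h→0 1:k→5,y→2,e→6,8→7,h→1 2:k→8,y→2,e→9,8→10,h→2 3:k→6,y→9,e→11,8→12,h→3 4:k→13,y→10,e→12,8→14,h→4 5:k→5,y→8,e→5,8→15,h→5 6:k→5,y→9,e→5,8→16,h→6 7:k→17,y→10,e→18,8→15,h→7 8:k→8,y→8,e→8,8→8,h→8 9:k→8,y→9,e→19,8→20,h→9 10:k→8,y→10,e→20,8→19,h→10 11:k→5,y→8,e→11,8→14,h→11 12:k→21,y→20,e→14,8→14,h→12 13:k→17,y→22,e→21,8→8,h→13 14:k→17,y→8,e→14,8→14,h→14 15:k→17,y→8,e→23,8→15,h→15 16:k→17,y→20,e→23,8→15,h→16 17:k→17,y→8,e→17,8→8,h→17 18:k→17,y→20,e→23,8→19,h→18 19:k→8,y→8,e→19,8→19,h→19 20:k→8,y→20,e→19,8→19,h→20 21:k→17,y→24,e→17,8→8,h→21 22:k→8,y→22,e→24,8→8,h→22 23:k→17,y→8,e→23,8→19,h→23 24:k→8,y→24,e→25,8→8,h→24 25:k→8,y→8,e→25,8→8,h→25 (ε-aug+det+¬).
'yk': |S_i|=[38, 14, 2] end={s23,s31} — reject; 2/2 deletions ∈↓L.
'kky': run [38, 30, 9, 2] end={s23,s31} rej; 3/3 del acc.
'eey': N↓-sim [38, 26, 15, 3] end={s23,s31,s6} ∉↓L; 3/3 deletions ∈↓L.
'8k8': N↓-sim [38, 27, 12, 3] end={s23,s27,s31} — reject; 3/3 del acc.
'88y': |S_i|=[38, 27, 10, 3] end={s23,s31,s6} rej; 3/3 deletions ∈↓L.
'k8e8k': N↓-sim [38, 30, 17, 8, 3, 2] end={s23,s31} rej; 5/5 single-dels accept.
6 words, ⪯-incomp.

Antichain: [yk, kky, eey, 8k8, 88y, k8e8k].


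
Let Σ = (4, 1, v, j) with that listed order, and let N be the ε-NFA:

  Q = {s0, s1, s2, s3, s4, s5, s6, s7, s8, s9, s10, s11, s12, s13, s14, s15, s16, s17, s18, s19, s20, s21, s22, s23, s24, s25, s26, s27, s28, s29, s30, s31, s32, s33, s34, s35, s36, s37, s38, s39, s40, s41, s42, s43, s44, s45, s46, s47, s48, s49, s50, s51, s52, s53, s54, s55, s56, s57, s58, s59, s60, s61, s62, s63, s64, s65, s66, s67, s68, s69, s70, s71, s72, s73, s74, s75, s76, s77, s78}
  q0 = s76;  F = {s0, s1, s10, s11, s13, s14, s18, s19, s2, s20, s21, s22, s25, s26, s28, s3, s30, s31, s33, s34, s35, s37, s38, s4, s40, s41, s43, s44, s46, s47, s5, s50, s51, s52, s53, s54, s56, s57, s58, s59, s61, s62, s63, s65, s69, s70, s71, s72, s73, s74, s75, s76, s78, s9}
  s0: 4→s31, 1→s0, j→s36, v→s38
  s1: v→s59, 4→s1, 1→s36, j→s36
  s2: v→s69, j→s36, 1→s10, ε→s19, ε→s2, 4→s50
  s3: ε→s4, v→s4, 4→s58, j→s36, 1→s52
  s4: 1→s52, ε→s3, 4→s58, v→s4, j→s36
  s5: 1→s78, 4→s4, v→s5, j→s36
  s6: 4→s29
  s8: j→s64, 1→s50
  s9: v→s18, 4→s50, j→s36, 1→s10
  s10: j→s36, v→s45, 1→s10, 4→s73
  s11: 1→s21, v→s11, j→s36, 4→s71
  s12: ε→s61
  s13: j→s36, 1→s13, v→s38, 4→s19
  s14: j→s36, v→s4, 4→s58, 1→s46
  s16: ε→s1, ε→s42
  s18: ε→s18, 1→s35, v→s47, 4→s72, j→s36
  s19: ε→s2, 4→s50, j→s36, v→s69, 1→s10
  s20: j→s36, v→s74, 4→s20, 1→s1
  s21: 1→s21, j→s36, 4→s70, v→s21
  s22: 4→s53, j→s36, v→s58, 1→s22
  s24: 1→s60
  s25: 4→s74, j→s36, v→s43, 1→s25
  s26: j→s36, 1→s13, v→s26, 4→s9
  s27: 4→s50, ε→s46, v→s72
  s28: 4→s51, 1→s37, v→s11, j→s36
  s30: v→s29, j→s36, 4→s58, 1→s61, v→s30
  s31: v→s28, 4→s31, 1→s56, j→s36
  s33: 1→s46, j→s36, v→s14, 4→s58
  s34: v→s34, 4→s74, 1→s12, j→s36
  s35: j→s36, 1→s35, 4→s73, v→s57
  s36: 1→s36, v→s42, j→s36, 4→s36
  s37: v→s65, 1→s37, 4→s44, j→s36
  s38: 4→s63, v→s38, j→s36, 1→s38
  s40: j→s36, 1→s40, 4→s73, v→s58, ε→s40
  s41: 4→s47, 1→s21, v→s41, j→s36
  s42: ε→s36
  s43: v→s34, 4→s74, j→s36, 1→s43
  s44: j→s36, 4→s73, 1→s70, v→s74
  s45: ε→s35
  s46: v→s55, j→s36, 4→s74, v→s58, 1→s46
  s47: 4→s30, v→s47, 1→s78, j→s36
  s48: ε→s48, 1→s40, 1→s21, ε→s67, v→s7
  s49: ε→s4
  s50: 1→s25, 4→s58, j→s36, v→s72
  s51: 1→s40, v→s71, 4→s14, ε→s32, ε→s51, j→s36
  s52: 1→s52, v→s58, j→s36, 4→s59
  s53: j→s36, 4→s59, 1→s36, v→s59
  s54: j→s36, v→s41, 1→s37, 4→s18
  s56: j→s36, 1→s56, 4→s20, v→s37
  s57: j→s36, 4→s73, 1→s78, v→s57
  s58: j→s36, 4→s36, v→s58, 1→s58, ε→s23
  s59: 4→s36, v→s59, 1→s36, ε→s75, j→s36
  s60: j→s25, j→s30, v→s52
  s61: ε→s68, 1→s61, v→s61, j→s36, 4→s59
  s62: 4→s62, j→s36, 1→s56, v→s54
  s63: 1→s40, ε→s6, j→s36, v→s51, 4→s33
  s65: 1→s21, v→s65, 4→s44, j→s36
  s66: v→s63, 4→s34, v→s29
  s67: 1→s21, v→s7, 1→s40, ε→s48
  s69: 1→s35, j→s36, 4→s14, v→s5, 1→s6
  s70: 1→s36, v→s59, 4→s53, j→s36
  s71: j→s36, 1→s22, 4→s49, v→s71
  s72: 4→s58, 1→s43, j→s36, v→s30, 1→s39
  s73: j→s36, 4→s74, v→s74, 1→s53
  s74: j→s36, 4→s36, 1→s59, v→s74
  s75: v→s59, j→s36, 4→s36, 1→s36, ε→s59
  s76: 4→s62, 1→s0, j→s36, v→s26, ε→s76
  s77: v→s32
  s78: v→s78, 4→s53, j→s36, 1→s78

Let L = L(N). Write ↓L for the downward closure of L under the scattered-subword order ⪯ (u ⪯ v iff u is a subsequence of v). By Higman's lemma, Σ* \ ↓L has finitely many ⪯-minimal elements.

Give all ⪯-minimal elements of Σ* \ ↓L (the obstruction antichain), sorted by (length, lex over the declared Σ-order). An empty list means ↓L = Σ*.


|Q|=79, |F|=54, |δ|=268 (25 ε).
min D↑ (52 st, q0=0, F={4}): 0:4→1,1→2,v→3,j→4 1:4→1,1→5,v→6,j→4 2:4→7,1→2,v→8,j→4 3:4→9,1→10,v→3,j→4 4:4→4,1→4,v→4,j→4 5:4→11,1→5,v→12,j→4 6:4→13,1→12,v→14,j→4 7:4→7,1→5,v→15,j→4 8:4→16,1→8,v→8,j→4 9:4→17,1→18,v→13,j→4 10:4→19,1→10,v→8,j→4 11:4→11,1→20,v→21,j→4 12:4→22,1→12,v→23,j→4 13:4→24,1→25,v→26,j→4 14:4→26,1→27,v→14,j→4 15:4→28,1→12,v→29,j→4 16:4→30,1→31,v→28,j→4 17:4→32,1→33,v→24,j→4 18:4→34,1→18,v→25,j→4 19:4→17,1→18,v→35,j→4 20:4→20,1→4,v→36,j→4 21:4→4,1→36,v→21,j→4 22:4→34,1→37,v→21,j→4 23:4→22,1→27,v→23,j→4 24:4→32,1→38,v→39,j→4 25:4→34,1→25,v→40,j→4 26:4→39,1→41,v→26,j→4 27:4→37,1→27,v→27,j→4 28:4→42,1→31,v→43,j→4 29:4→43,1→27,v→29,j→4 30:4→32,1→44,v→42,j→4 31:4→34,1→31,v→32,j→4 32:4→4,1→32,v→32,j→4 33:4→21,1→33,v→38,j→4 34:4→21,1→45,v→21,j→4 35:4→42,1→25,v→46,j→4 36:4→4,1→4,v→36,j→4 37:4→45,1→4,v→36,j→4 38:4→21,1→38,v→47,j→4 39:4→32,1→48,v→39,j→4 40:4→34,1→41,v→40,j→4 41:4→45,1→41,v→41,j→4 42:4→32,1→44,v→49,j→4 43:4→49,1→50,v→43,j→4 44:4→21,1→44,v→32,j→4 45:4→36,1→4,v→36,j→4 46:4→49,1→41,v→46,j→4 47:4→21,1→48,v→47,j→4 48:4→36,1→48,v→48,j→4 49:4→32,1→51,v→49,j→4 50:4→45,1→50,v→32,j→4 51:4→36,1→51,v→32,j→4 [Hopcroft].
'j': N↓-sim [66, 2] end={s36,s42} ∉↓L; 1/1 single-dels accept.
'41411': |S_i|=[66, 61, 36, 12, 7, 2] end={s36,s42} — reject; 5/5 single-dels accept.
'414v4': N↓-sim [66, 61, 36, 12, 5, 2] end={s36,s42} — reject; 5/5 deletions ∈↓L.
'v4444': run [66, 59, 49, 28, 7, 2] end={s36,s42} ∉↓L; 5/5 del acc.
'4vv141': |S_i|=[66, 61, 48, 32, 15, 6, 2] end={s36,s42} ∉↓L; 6/6 deletions ∈↓L.
'1v41v4': N↓-sim [66, 58, 47, 27, 15, 8, 2] end={s36,s42} ∉↓L; 6/6 del acc.
6 minimals (antichain).

min(Σ*\↓L) = [j, 41411, 414v4, v4444, 4vv141, 1v41v4].


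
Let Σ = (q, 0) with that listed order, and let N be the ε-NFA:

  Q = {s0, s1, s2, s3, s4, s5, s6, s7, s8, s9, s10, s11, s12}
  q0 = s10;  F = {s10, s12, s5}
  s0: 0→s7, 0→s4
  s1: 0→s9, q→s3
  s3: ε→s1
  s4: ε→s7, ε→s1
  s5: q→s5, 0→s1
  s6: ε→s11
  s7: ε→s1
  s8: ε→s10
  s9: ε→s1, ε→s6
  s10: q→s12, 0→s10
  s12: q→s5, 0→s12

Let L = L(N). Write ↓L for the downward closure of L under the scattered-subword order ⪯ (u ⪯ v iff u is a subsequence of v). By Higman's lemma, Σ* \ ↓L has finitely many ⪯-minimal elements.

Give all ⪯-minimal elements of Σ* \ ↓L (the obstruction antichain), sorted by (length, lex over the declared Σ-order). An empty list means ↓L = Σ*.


|Q|=13, |F|=3, |δ|=18 (8 ε).
min D↑ (4 st, q0=0, F={3}): 0:q→1,0→0 1:q→2,0→1 2:q→2,0→3 3:q→3,0→3 [Hopcroft].
'qq0': run [8, 7, 6, 5] end={s1,s11,s3,s6,s9} — reject; 3/3 single-dels accept.
1 words, ⪯-incomp.

Antichain: [qq0].


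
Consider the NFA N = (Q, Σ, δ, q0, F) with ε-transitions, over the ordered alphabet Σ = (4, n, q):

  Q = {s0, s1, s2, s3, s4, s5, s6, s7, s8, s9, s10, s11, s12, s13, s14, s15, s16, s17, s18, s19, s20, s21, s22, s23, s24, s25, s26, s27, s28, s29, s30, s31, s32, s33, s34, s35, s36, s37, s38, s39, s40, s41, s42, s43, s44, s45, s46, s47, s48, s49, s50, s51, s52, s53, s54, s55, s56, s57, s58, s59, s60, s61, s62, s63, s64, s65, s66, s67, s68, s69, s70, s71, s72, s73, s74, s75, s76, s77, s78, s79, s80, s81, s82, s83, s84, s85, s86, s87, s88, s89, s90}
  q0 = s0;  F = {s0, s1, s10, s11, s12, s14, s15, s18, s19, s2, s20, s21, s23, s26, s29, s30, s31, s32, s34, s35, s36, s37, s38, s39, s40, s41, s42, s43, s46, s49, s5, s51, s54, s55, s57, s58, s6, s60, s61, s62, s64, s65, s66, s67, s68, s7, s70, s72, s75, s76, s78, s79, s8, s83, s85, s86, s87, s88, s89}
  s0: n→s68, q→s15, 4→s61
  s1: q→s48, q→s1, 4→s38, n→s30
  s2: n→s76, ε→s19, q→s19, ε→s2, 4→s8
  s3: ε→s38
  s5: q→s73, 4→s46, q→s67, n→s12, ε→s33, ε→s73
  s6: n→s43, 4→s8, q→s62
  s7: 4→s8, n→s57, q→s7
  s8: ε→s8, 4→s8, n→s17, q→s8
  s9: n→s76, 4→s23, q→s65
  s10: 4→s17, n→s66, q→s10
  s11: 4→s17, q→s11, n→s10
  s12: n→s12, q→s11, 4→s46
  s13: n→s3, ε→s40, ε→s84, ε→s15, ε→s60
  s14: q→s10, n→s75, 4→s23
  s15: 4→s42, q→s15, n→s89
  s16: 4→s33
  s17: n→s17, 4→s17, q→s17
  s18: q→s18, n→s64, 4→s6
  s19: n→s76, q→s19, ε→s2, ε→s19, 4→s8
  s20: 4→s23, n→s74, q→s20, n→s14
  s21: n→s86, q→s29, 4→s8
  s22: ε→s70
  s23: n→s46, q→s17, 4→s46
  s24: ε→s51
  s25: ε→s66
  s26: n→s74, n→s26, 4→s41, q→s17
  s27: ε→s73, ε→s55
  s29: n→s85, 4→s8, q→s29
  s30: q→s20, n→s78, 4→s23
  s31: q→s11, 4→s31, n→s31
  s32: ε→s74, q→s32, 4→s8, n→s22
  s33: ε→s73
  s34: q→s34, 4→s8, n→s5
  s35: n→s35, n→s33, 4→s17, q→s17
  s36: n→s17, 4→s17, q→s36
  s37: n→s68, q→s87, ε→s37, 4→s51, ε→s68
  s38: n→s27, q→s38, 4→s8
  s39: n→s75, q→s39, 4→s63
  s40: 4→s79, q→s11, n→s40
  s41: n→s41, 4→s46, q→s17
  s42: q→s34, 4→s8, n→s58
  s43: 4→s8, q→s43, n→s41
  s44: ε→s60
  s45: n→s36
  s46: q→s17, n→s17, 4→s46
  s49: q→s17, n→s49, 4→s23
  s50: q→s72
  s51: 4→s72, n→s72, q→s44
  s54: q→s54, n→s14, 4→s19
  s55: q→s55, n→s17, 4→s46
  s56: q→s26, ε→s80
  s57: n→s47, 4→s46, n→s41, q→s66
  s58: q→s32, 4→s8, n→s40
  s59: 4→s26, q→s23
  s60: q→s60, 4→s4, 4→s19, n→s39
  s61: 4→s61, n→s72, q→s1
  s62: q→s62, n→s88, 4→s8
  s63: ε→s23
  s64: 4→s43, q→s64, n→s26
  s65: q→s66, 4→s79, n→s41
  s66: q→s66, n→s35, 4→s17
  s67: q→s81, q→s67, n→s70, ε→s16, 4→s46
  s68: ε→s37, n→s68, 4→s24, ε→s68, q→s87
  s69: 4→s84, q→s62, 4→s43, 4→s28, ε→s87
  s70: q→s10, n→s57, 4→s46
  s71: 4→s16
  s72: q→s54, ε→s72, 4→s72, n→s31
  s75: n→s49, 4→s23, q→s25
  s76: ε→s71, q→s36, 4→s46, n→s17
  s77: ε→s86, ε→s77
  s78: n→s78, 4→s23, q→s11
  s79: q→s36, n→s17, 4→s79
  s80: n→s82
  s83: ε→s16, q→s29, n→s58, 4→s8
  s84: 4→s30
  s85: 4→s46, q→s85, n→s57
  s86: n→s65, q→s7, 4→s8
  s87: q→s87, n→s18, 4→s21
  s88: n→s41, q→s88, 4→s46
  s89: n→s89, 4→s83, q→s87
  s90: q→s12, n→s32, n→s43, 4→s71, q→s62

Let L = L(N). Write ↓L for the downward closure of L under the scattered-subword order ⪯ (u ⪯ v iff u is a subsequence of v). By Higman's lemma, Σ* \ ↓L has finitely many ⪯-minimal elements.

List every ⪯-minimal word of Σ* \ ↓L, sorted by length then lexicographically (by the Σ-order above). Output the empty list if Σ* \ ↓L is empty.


|Q|=91, |F|=59, |δ|=243 (33 ε).
min D↑ (58 st, q0=0, F={33}): 0:4→1,n→2,q→3 1:4→1,n→4,q→5 2:4→6,n→2,q→7 3:4→8,n→9,q→3 4:4→4,n→10,q→11 5:4→12,n→13,q→5 6:4→4,n→4,q→14 7:4→15,n→16,q→7 8:4→17,n→18,q→19 9:4→20,n→9,q→7 10:4→10,n→10,q→21 11:4→22,n→23,q→11 12:4→17,n→24,q→12 13:4→25,n→26,q→27 14:4→22,n→28,q→14 15:4→17,n→29,q→30 16:4→31,n→32,q→16 17:4→17,n→33,q→17 18:4→17,n→34,q→35 19:4→17,n→36,q→19 20:4→17,n→18,q→30 21:4→33,n→37,q→21 22:4→17,n→38,q→22 23:4→25,n→39,q→37 24:4→40,n→33,q→24 25:4→40,n→40,q→33 26:4→25,n→26,q→21 27:4→25,n→23,q→27 28:4→25,n→39,q→28 29:4→17,n→41,q→42 30:4→17,n→43,q→30 31:4→17,n→44,q→45 32:4→44,n→46,q→32 33:4→33,n→33,q→33 34:4→47,n→34,q→21 35:4→17,n→48,q→35 36:4→40,n→49,q→50 37:4→33,n→51,q→37 38:4→40,n→33,q→52 39:4→25,n→53,q→51 40:4→40,n→33,q→33 41:4→47,n→54,q→51 42:4→17,n→55,q→42 43:4→40,n→55,q→43 44:4→17,n→54,q→44 45:4→17,n→56,q→45 46:4→54,n→46,q→33 47:4→47,n→33,q→52 48:4→40,n→55,q→37 49:4→40,n→49,q→21 50:4→40,n→48,q→50 51:4→33,n→57,q→51 52:4→33,n→33,q→52 53:4→25,n→53,q→33 54:4→40,n→54,q→33 55:4→40,n→54,q→51 56:4→40,n→54,q→56 57:4→33,n→57,q→33 [Hopcroft].
'q44n': |S_i|=[75, 67, 48, 8, 1] end={s17} ∉↓L; 4/4 del acc.
'4nnq4': run [75, 66, 50, 29, 9, 1] end={s17} rej; 5/5 del acc.
'4q4nn': N↓-sim [75, 66, 52, 17, 10, 1] end={s17} ∉↓L; 5/5 deletions ∈↓L.
'4qn4q': N↓-sim [75, 66, 52, 36, 7, 1] end={s17} rej; 5/5 single-dels accept.
'n44nq4': N↓-sim [75, 67, 51, 26, 18, 9, 1] end={s17} ∉↓L; 6/6 del acc.
'nqnnnq': run [75, 67, 52, 37, 22, 11, 1] end={s17} — reject; 6/6 single-dels accept.
6 obstructions.

A = [q44n, 4nnq4, 4q4nn, 4qn4q, n44nq4, nqnnnq].


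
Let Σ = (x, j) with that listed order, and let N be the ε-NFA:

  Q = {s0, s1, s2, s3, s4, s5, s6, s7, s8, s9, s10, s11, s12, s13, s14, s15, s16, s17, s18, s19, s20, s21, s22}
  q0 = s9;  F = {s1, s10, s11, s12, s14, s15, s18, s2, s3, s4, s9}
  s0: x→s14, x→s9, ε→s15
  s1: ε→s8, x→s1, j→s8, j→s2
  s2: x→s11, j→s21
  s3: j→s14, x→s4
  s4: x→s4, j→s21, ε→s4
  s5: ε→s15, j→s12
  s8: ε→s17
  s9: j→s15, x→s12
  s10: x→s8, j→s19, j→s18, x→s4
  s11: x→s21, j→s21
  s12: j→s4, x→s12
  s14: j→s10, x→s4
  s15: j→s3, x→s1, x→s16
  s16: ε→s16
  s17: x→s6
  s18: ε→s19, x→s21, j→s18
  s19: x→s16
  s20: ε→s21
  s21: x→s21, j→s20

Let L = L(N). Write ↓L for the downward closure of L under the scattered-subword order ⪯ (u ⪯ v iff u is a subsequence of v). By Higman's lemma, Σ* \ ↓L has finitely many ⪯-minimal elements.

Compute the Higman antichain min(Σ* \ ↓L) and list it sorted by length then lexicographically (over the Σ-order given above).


A = [xjj, jjxj, jxjxx, jjjjjx].

|Q|=23, |F|=11, |δ|=41 (8 ε).
min D↑ (12 st, q0=0, F={6}): 0:x→1,j→2 1:x→1,j→3 2:x→4,j→5 3:x→3,j→6 4:x→4,j→7 5:x→3,j→8 6:x→6,j→6 7:x→9,j→6 8:x→3,j→10 9:x→6,j→6 10:x→3,j→11 11:x→6,j→11 (ε-aug+det+¬).
'xjj': N↓-sim [18, 11, 8, 2] end={s20,s21} ∉↓L; 3/3 single-dels accept.
'jjxj': N↓-sim [18, 16, 14, 8, 2] end={s20,s21} rej; 4/4 del acc.
'jxjxx': N↓-sim [18, 16, 10, 7, 4, 2] end={s20,s21} — reject; 5/5 del acc.
'jjjjjx': |S_i|=[18, 16, 14, 11, 10, 5, 3] end={s16,s20,s21} ∉↓L; 6/6 deletions ∈↓L.
4 words, ⪯-incomp.


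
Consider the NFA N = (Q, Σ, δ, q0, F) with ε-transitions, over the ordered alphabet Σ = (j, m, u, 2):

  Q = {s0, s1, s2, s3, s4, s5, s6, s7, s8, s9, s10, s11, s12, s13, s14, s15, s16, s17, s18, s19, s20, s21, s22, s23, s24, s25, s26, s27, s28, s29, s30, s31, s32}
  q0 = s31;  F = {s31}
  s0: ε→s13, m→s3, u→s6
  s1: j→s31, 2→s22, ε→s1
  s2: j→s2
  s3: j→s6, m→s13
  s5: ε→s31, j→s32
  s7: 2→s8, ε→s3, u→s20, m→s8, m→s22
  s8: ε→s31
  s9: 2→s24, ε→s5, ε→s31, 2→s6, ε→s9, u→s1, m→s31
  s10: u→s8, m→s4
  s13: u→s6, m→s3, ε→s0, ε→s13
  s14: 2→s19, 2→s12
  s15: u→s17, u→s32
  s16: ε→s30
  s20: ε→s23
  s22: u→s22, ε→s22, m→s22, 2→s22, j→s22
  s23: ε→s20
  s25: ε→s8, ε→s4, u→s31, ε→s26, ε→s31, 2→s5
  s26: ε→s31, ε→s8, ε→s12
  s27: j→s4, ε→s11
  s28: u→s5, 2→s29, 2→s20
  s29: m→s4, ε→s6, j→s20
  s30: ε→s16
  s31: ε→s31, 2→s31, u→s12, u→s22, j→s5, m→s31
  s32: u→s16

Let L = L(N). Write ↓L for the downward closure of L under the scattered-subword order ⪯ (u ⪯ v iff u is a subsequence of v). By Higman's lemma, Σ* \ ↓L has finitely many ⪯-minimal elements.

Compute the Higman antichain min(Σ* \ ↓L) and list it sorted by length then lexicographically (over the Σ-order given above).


|Q|=33, |F|=1, |δ|=67 (25 ε).
min D↑ (2 st, q0=0, F={1}): 0:j→0,m→0,u→1,2→0 1:j→1,m→1,u→1,2→1 (ε-aug+det+¬).
'u': run [7, 4] end={s12,s16,s22,s30} ∉↓L; 1/1 del acc.
1 obstructions.

Antichain: [u].
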